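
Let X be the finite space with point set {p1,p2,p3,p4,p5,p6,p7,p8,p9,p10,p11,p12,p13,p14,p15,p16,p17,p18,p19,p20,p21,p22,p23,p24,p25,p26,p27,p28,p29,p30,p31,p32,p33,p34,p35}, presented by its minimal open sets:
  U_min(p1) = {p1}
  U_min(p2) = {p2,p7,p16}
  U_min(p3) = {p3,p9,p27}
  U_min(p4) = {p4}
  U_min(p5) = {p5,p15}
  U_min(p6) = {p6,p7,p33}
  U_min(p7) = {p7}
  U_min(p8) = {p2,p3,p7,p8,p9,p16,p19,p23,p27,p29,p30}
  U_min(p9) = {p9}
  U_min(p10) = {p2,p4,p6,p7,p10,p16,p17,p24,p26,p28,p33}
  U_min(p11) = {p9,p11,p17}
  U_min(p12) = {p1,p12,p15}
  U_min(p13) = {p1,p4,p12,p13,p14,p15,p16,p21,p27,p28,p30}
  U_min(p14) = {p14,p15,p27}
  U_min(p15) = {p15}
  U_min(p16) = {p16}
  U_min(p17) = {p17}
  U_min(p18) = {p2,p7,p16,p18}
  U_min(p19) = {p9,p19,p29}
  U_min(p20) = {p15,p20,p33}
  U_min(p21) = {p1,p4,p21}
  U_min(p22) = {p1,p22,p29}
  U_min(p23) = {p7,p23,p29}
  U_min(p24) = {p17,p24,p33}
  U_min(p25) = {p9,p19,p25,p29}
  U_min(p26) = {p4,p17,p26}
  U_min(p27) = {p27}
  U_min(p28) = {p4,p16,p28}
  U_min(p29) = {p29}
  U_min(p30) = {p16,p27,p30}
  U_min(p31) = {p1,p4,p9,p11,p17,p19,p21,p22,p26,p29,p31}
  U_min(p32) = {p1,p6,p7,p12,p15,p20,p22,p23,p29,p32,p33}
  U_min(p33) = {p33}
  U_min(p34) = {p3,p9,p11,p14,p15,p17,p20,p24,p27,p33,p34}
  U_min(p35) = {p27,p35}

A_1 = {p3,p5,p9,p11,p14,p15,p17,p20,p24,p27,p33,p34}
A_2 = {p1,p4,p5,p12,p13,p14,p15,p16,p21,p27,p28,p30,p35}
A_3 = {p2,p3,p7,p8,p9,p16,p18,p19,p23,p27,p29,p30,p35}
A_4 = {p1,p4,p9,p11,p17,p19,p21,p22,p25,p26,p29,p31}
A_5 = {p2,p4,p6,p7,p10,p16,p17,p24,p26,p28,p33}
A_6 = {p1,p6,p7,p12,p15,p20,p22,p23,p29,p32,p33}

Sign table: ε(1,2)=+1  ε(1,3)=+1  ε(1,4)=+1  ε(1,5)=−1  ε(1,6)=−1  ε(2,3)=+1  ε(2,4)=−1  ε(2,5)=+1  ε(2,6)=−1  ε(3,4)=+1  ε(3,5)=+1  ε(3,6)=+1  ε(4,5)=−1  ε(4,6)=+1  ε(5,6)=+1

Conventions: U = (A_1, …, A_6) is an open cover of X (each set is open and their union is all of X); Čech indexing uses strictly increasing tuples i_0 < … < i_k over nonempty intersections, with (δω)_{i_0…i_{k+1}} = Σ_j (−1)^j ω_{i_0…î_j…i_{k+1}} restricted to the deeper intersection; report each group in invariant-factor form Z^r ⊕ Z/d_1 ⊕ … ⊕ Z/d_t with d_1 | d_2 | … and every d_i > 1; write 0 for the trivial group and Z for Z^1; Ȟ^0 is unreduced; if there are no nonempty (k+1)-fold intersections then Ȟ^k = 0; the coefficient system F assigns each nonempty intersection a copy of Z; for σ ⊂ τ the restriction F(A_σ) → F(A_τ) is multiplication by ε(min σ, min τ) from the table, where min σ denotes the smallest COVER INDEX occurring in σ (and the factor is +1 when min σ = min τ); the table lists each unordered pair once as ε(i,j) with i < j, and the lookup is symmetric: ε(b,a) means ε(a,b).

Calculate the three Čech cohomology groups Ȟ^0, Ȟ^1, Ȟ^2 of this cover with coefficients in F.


cover nerve:
  A12={p5,p14,p15,p27} A13={p3,p9,p27} A14={p9,p11,p17} A15={p17,p24,p33} A16={p15,p20,p33} A23={p16,p27,p30,p35} A24={p1,p4,p21} A25={p4,p16,p28} A26={p1,p12,p15} A34={p9,p19,p29} A35={p2,p7,p16} A36={p7,p23,p29} A45={p4,p17,p26} A46={p1,p22,p29} A56={p6,p7,p33}
  A123={p27} A126={p15} A134={p9} A145={p17} A156={p33} A235={p16} A245={p4} A246={p1} A346={p29} A356={p7}
C dims 6,15,10; δ0: rk 6, SNF 1^5·2; δ1: rk 9, SNF 1^9
Ȟ^0: (6−6)−0=0 ⇒ 0
Ȟ^1: (15−9)−6=0 plus torsion [2] ⇒ Z/2
Ȟ^2: (10−0)−9=1 ⇒ Z

Ȟ^0(U;F) ≅ 0,  Ȟ^1(U;F) ≅ Z/2,  Ȟ^2(U;F) ≅ Z


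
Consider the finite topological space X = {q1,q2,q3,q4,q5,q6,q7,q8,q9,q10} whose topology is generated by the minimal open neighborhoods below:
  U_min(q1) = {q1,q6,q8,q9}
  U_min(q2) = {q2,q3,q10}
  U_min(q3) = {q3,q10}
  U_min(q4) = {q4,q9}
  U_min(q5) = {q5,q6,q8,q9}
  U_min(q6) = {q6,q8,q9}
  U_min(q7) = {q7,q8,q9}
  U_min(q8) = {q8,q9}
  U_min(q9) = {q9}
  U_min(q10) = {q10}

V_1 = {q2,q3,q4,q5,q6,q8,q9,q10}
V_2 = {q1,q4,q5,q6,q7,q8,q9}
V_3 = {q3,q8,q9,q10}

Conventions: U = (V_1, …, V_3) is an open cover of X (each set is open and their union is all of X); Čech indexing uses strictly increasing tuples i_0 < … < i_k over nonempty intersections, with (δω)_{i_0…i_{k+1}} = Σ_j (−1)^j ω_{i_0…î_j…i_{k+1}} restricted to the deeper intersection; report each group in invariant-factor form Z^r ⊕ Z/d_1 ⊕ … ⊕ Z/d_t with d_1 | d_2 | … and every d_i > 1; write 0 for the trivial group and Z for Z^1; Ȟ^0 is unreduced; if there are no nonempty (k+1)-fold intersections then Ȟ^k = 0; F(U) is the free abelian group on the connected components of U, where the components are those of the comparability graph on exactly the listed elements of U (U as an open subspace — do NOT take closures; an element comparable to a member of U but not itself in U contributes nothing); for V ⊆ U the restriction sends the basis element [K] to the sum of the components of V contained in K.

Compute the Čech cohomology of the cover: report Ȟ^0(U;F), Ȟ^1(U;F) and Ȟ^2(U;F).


Ȟ^0(U;F) ≅ Z^2,  Ȟ^1(U;F) ≅ 0,  Ȟ^2(U;F) ≅ 0

nerve simplices:
  V12={q4,q5,q6,q8,q9} V13={q3,q8,q9,q10} V23={q8,q9}
  V123={q8,q9}
components per intersection:
  V1: {q2,q3,q10} {q4,q5,q6,q8,q9}
  V2: {q1,q4,q5,q6,q7,q8,q9}
  V3: {q3,q10} {q8,q9}
  V12: {q4,q5,q6,q8,q9}
  V13: {q3,q10} {q8,q9}
  V23: {q8,q9}
  V123: {q8,q9}
C dims 5,4,1; δ0: rk 3, SNF 1^3; δ1: rk 1, SNF 1^1
degree 0: 5−3−0 = 2 → Ȟ^0 ≅ Z^2
degree 1: 4−1−3 = 0 → Ȟ^1 ≅ 0
degree 2: 1−0−1 = 0 → Ȟ^2 ≅ 0


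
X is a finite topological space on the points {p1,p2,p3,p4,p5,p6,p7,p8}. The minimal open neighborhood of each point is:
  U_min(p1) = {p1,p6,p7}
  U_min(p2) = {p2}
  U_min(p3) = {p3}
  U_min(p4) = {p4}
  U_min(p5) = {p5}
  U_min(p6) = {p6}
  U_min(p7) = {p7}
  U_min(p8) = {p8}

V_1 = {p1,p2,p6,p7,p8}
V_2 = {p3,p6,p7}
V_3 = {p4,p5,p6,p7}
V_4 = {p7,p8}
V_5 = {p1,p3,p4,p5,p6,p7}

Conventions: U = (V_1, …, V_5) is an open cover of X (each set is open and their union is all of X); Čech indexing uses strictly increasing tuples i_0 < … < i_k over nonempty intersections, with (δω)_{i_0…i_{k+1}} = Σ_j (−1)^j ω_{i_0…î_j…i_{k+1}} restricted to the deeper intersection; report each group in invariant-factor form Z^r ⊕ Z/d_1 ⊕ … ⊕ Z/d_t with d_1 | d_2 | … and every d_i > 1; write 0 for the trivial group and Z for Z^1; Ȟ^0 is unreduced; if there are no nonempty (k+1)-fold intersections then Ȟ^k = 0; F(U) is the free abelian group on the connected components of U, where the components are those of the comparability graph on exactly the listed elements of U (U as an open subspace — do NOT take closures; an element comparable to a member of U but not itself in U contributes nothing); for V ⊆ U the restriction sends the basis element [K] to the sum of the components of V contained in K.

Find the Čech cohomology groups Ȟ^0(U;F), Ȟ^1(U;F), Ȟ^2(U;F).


cover nerve:
  V12={p6,p7} V13={p6,p7} V14={p7,p8} V15={p1,p6,p7} V23={p6,p7} V24={p7} V25={p3,p6,p7} V34={p7} V35={p4,p5,p6,p7} V45={p7}
  V123={p6,p7} V124={p7} V125={p6,p7} V134={p7} V135={p6,p7} V145={p7} V234={p7} V235={p6,p7} V245={p7} V345={p7}
  V1234={p7} V1235={p6,p7} V1245={p7} V1345={p7} V2345={p7}
  V12345={p7}
components per intersection:
  V1: {p1,p6,p7} {p2} {p8}
  V2: {p3} {p6} {p7}
  V3: {p4} {p5} {p6} {p7}
  V4: {p7} {p8}
  V5: {p1,p6,p7} {p3} {p4} {p5}
  V12: {p6} {p7}
  V13: {p6} {p7}
  V14: {p7} {p8}
  V15: {p1,p6,p7}
  V23: {p6} {p7}
  V24: {p7}
  V25: {p3} {p6} {p7}
  V34: {p7}
  V35: {p4} {p5} {p6} {p7}
  V45: {p7}
  V123: {p6} {p7}
  V124: {p7}
  V125: {p6} {p7}
  V134: {p7}
  V135: {p6} {p7}
  V145: {p7}
  V234: {p7}
  V235: {p6} {p7}
  V245: {p7}
  V345: {p7}
  V1234: {p7}
  V1235: {p6} {p7}
  V1245: {p7}
  V1345: {p7}
  V2345: {p7}
  V12345: {p7}
C dims 16,19,14,6; δ0: rk 10, SNF 1^10; δ1: rk 9, SNF 1^9; δ2: rk 5, SNF 1^5
Ȟ^0: (16−10)−0=6 ⇒ Z^6
Ȟ^1: (19−9)−10=0 ⇒ 0
Ȟ^2: (14−5)−9=0 ⇒ 0

Ȟ^0 = Z^6; Ȟ^1 = 0; Ȟ^2 = 0


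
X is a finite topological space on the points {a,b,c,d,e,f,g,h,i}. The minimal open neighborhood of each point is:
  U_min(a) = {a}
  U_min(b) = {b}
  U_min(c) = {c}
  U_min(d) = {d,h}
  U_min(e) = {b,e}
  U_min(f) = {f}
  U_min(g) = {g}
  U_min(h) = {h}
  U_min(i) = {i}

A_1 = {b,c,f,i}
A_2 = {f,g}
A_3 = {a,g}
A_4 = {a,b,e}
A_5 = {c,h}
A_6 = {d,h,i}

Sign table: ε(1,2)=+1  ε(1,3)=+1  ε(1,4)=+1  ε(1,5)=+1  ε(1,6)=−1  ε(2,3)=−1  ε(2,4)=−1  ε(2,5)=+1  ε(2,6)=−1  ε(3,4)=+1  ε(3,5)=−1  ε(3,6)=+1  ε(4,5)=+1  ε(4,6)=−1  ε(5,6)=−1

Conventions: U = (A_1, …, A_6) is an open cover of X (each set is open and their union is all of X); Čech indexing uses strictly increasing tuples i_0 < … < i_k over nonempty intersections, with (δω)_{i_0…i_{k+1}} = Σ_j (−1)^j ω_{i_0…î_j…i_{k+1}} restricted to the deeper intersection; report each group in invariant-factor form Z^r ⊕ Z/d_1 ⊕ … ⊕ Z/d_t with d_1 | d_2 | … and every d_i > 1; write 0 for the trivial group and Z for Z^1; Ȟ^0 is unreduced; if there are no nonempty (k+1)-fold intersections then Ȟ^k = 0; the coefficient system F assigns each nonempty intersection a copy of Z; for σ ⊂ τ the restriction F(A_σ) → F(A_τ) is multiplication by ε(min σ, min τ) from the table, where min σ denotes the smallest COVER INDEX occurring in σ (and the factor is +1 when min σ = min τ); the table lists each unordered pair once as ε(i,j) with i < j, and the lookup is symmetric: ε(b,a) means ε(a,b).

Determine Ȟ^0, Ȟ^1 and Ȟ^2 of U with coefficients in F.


intersection data:
  A12={f} A14={b} A15={c} A16={i} A23={g} A34={a} A56={h}
C dims 6,7; δ0: rk 6, SNF 1^5·2
Ȟ^0 = (6 − 6) − 0 = 0, so Ȟ^0 ≅ 0
Ȟ^1 = (7 − 0) − 6 = 1 plus torsion [2], so Ȟ^1 ≅ Z ⊕ Z/2
Ȟ^2 = (0 − 0) − 0 = 0, so Ȟ^2 ≅ 0

Ȟ^0(U;F) ≅ 0; Ȟ^1(U;F) ≅ Z ⊕ Z/2; Ȟ^2(U;F) ≅ 0


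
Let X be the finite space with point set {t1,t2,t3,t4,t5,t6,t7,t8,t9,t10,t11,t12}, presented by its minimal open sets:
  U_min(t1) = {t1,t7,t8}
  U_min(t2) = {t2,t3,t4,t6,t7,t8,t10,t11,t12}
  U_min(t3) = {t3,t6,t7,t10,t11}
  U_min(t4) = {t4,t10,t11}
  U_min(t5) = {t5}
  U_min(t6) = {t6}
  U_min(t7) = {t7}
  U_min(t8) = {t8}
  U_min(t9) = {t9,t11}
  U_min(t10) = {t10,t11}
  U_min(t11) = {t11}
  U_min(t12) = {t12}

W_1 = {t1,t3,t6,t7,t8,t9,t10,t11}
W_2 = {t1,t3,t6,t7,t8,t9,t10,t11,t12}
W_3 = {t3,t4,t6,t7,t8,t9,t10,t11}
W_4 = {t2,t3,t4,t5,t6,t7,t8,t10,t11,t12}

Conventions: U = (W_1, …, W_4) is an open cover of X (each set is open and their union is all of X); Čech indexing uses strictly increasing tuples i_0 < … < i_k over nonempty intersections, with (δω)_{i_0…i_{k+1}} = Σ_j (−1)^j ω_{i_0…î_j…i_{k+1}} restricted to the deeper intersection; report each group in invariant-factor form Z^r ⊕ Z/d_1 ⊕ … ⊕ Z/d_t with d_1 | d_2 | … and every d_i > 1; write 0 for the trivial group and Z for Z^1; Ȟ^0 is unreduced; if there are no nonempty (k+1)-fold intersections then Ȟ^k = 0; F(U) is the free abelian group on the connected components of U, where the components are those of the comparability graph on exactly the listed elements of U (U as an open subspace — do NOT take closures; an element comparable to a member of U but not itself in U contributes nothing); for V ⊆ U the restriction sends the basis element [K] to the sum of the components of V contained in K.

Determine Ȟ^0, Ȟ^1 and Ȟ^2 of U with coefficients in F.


cover nerve:
  W12={t1,t3,t6,t7,t8,t9,t10,t11} W13={t3,t6,t7,t8,t9,t10,t11} W14={t3,t6,t7,t8,t10,t11} W23={t3,t6,t7,t8,t9,t10,t11} W24={t3,t6,t7,t8,t10,t11,t12} W34={t3,t4,t6,t7,t8,t10,t11}
  W123={t3,t6,t7,t8,t9,t10,t11} W124={t3,t6,t7,t8,t10,t11} W134={t3,t6,t7,t8,t10,t11} W234={t3,t6,t7,t8,t10,t11}
  W1234={t3,t6,t7,t8,t10,t11}
components per intersection:
  W1: {t1,t3,t6,t7,t8,t9,t10,t11}
  W2: {t1,t3,t6,t7,t8,t9,t10,t11} {t12}
  W3: {t3,t4,t6,t7,t9,t10,t11} {t8}
  W4: {t2,t3,t4,t6,t7,t8,t10,t11,t12} {t5}
  W12: {t1,t3,t6,t7,t8,t9,t10,t11}
  W13: {t3,t6,t7,t9,t10,t11} {t8}
  W14: {t3,t6,t7,t10,t11} {t8}
  W23: {t3,t6,t7,t9,t10,t11} {t8}
  W24: {t3,t6,t7,t10,t11} {t8} {t12}
  W34: {t3,t4,t6,t7,t10,t11} {t8}
  W123: {t3,t6,t7,t9,t10,t11} {t8}
  W124: {t3,t6,t7,t10,t11} {t8}
  W134: {t3,t6,t7,t10,t11} {t8}
  W234: {t3,t6,t7,t10,t11} {t8}
  W1234: {t3,t6,t7,t10,t11} {t8}
C dims 7,12,8,2; δ0: rk 5, SNF 1^5; δ1: rk 6, SNF 1^6; δ2: rk 2, SNF 1^2
Ȟ^0: (7−5)−0=2 ⇒ Z^2
Ȟ^1: (12−6)−5=1 ⇒ Z
Ȟ^2: (8−2)−6=0 ⇒ 0

Ȟ^0 = Z^2; Ȟ^1 = Z; Ȟ^2 = 0


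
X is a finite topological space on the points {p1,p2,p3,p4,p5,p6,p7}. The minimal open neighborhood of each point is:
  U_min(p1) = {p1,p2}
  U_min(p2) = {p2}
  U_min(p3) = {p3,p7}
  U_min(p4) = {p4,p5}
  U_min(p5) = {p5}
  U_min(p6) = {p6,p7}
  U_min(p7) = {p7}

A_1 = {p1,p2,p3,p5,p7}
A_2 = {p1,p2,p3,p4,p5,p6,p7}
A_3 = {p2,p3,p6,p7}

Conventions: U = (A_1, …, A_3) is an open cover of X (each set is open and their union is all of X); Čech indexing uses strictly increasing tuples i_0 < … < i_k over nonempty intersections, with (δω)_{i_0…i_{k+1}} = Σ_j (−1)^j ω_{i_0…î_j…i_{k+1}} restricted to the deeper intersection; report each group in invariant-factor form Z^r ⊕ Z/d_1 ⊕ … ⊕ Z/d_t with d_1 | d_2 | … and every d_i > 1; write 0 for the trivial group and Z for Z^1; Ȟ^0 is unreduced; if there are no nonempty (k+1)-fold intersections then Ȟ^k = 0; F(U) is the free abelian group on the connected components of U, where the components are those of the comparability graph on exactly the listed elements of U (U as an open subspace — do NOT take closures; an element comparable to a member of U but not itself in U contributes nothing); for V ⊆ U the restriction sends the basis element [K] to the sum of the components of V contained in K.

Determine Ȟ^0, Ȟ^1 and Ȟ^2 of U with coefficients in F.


nerve simplices:
  A12={p1,p2,p3,p5,p7} A13={p2,p3,p7} A23={p2,p3,p6,p7}
  A123={p2,p3,p7}
components per intersection:
  A1: {p1,p2} {p3,p7} {p5}
  A2: {p1,p2} {p3,p6,p7} {p4,p5}
  A3: {p2} {p3,p6,p7}
  A12: {p1,p2} {p3,p7} {p5}
  A13: {p2} {p3,p7}
  A23: {p2} {p3,p6,p7}
  A123: {p2} {p3,p7}
C dims 8,7,2; δ0: rk 5, SNF 1^5; δ1: rk 2, SNF 1^2
degree 0: 8−5−0 = 3 → Ȟ^0 ≅ Z^3
degree 1: 7−2−5 = 0 → Ȟ^1 ≅ 0
degree 2: 2−0−2 = 0 → Ȟ^2 ≅ 0

Ȟ^0 ≅ Z^3; Ȟ^1 ≅ 0; Ȟ^2 ≅ 0


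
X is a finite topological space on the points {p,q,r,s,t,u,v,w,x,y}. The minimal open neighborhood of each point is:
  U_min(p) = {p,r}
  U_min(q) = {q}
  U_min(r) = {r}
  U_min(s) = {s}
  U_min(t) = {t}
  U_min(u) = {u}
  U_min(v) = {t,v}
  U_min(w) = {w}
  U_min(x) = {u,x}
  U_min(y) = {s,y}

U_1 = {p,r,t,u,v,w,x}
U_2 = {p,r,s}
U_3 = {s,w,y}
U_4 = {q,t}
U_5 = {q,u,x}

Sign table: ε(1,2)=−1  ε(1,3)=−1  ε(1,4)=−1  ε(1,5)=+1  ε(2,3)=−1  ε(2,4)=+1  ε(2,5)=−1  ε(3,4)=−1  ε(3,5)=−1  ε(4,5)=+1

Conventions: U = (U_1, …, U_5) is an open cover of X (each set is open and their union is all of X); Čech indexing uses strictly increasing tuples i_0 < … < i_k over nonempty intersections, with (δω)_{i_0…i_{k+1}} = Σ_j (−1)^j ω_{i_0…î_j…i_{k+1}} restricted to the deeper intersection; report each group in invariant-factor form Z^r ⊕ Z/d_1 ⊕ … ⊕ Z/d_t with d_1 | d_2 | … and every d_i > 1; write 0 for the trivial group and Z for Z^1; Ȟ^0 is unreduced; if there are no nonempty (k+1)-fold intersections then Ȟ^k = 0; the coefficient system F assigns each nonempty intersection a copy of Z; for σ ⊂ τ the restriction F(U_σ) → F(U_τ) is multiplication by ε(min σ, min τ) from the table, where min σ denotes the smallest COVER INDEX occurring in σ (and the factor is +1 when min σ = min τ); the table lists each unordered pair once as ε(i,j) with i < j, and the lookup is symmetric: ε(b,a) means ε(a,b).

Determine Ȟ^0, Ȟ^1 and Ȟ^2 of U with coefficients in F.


Ȟ^0 = 0; Ȟ^1 = Z ⊕ Z/2; Ȟ^2 = 0

nerve of the cover:
  U12={p,r} U13={w} U14={t} U15={u,x} U23={s} U45={q}
C dims 5,6; δ0: rk 5, SNF 1^4·2
Ȟ^0 = (5 − 5) − 0 = 0, so Ȟ^0 ≅ 0
Ȟ^1 = (6 − 0) − 5 = 1 plus torsion [2], so Ȟ^1 ≅ Z ⊕ Z/2
Ȟ^2 = (0 − 0) − 0 = 0, so Ȟ^2 ≅ 0


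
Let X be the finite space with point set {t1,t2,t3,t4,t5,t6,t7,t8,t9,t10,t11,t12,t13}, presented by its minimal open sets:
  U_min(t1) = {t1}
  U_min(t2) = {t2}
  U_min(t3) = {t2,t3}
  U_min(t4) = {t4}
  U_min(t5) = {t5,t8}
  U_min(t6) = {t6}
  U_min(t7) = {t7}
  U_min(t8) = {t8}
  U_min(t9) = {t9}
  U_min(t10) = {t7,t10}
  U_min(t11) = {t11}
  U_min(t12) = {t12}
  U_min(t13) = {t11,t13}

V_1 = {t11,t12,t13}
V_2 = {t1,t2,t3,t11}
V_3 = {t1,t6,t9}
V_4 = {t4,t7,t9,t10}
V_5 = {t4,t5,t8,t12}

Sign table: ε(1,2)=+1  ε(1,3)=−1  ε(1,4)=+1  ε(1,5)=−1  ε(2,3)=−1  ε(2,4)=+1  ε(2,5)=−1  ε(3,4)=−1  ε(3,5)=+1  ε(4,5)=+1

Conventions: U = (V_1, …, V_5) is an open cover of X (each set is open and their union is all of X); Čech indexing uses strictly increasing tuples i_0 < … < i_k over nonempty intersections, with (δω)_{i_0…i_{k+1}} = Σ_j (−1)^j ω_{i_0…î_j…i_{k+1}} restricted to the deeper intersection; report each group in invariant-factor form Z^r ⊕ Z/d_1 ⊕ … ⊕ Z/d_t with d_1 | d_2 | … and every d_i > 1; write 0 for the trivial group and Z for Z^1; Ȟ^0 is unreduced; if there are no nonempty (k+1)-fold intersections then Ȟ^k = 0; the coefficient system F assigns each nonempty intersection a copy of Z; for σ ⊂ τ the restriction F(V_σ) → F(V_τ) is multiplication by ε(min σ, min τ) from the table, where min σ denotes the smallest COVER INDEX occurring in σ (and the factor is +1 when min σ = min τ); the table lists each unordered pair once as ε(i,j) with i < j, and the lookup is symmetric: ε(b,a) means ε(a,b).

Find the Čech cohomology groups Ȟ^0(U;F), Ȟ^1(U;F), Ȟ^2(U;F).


nonempty overlaps:
  V12={t11} V15={t12} V23={t1} V34={t9} V45={t4}
C dims 5,5; δ0: rk 5, SNF 1^4·2
degree 0: 5−5−0 = 0 → Ȟ^0 ≅ 0
degree 1: 5−0−5 = 0 plus torsion [2] → Ȟ^1 ≅ Z/2
degree 2: 0−0−0 = 0 → Ȟ^2 ≅ 0

Ȟ^0(U;F) ≅ 0,  Ȟ^1(U;F) ≅ Z/2,  Ȟ^2(U;F) ≅ 0


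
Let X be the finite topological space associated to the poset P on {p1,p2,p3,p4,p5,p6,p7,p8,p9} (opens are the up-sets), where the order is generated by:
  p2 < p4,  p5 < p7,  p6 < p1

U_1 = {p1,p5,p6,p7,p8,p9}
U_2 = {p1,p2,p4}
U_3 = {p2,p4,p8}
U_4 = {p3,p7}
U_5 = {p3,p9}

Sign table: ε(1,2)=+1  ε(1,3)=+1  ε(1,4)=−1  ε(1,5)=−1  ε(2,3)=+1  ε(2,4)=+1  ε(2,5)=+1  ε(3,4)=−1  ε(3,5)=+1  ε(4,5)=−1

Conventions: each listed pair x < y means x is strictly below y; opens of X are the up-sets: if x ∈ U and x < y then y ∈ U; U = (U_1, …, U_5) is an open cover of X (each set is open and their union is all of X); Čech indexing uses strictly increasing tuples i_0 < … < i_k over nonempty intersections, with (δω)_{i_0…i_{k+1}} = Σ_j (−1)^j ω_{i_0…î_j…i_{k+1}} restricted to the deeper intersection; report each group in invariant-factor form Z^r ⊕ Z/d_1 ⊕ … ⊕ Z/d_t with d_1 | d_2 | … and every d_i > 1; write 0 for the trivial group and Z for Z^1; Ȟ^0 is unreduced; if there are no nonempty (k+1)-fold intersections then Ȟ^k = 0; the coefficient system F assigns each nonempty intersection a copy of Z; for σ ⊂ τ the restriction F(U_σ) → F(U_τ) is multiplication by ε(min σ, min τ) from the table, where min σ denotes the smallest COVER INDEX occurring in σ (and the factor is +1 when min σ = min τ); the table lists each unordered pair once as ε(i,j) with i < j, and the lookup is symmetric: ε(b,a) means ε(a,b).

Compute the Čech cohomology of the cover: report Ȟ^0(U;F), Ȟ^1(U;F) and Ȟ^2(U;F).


Ȟ^0(U;F) ≅ 0, Ȟ^1(U;F) ≅ Z ⊕ Z/2 and Ȟ^2(U;F) ≅ 0

nonempty intersections:
  U12={p1} U13={p8} U14={p7} U15={p9} U23={p2,p4} U45={p3}
C dims 5,6; δ0: rk 5, SNF 1^4·2
Ȟ^0: (5−5)−0=0 ⇒ 0
Ȟ^1: (6−0)−5=1 plus torsion [2] ⇒ Z ⊕ Z/2
Ȟ^2: (0−0)−0=0 ⇒ 0


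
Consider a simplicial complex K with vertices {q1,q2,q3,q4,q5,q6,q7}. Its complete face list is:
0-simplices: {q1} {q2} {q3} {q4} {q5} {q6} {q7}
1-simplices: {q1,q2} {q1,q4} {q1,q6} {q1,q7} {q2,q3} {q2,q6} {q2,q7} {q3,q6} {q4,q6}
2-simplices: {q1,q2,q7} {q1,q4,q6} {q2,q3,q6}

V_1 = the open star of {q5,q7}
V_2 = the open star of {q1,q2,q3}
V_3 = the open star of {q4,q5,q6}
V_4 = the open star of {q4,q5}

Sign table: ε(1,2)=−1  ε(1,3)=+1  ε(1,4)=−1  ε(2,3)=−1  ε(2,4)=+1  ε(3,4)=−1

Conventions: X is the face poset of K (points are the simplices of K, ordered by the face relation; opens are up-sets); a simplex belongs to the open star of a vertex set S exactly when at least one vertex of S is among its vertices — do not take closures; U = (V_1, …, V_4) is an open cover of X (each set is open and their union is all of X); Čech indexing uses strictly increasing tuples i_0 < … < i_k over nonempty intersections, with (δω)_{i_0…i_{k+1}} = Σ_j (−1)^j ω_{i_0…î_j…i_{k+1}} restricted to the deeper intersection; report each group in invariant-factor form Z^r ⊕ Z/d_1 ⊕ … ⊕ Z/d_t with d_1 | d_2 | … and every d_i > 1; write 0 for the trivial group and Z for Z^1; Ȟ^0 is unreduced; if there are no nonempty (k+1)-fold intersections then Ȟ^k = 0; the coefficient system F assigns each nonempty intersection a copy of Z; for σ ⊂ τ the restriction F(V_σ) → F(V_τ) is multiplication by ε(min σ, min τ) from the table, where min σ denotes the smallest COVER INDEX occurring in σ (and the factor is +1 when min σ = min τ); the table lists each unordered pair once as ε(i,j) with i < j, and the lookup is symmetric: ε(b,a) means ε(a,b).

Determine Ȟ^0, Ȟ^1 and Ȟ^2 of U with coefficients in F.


Ȟ^0 = Z, Ȟ^1 = Z, Ȟ^2 = 0

cover nerve:
  V1={{q5},{q7},{q1,q7},{q2,q7},{q1,q2,q7}} V2={{q1},{q2},{q3},{q1,q2},{q1,q4},{q1,q6},{q1,q7},{q2,q3},{q2,q6},{q2,q7},{q3,q6},{q1,q2,q7},{q1,q4,q6},{q2,q3,q6}} V3={{q4},{q5},{q6},{q1,q4},{q1,q6},{q2,q6},{q3,q6},{q4,q6},{q1,q4,q6},{q2,q3,q6}} V4={{q4},{q5},{q1,q4},{q4,q6},{q1,q4,q6}}
  V12={{q1,q7},{q2,q7},{q1,q2,q7}} V13={{q5}} V14={{q5}} V23={{q1,q4},{q1,q6},{q2,q6},{q3,q6},{q1,q4,q6},{q2,q3,q6}} V24={{q1,q4},{q1,q4,q6}} V34={{q4},{q5},{q1,q4},{q4,q6},{q1,q4,q6}}
  V134={{q5}} V234={{q1,q4},{q1,q4,q6}}
C dims 4,6,2; δ0: rk 3, SNF 1^3; δ1: rk 2, SNF 1^2
Ȟ^0: (4−3)−0=1 ⇒ Z
Ȟ^1: (6−2)−3=1 ⇒ Z
Ȟ^2: (2−0)−2=0 ⇒ 0


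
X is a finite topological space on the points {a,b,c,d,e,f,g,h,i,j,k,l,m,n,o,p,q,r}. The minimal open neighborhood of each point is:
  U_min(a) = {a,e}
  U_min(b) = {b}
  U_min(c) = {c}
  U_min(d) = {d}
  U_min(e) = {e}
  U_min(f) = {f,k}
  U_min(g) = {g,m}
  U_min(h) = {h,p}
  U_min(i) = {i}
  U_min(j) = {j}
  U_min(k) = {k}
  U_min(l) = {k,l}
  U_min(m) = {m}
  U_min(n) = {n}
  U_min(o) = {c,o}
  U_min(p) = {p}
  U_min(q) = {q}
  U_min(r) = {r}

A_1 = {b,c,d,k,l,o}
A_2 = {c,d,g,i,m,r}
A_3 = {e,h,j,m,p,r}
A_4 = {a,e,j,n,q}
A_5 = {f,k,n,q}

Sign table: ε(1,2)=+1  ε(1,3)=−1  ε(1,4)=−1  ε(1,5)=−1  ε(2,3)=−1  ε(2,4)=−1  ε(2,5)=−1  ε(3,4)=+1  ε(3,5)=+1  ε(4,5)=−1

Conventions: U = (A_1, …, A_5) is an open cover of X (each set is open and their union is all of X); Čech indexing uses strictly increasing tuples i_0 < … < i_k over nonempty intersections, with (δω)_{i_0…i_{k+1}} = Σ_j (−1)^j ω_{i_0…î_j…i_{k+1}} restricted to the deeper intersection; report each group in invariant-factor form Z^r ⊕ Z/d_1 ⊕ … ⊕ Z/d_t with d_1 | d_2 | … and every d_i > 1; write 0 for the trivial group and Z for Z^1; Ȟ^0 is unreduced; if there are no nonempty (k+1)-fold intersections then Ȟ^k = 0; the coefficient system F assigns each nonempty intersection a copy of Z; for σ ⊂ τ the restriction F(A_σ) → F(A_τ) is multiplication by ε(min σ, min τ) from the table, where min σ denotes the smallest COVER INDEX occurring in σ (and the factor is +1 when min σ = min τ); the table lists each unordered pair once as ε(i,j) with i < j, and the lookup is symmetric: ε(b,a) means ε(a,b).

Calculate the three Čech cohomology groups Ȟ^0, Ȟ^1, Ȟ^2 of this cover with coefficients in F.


Ȟ^0(U;F) ≅ 0, Ȟ^1(U;F) ≅ Z/2 and Ȟ^2(U;F) ≅ 0

nonempty overlaps:
  A12={c,d} A15={k} A23={m,r} A34={e,j} A45={n,q}
C dims 5,5; δ0: rk 5, SNF 1^4·2
degree 0: 5−5−0 = 0 → Ȟ^0 ≅ 0
degree 1: 5−0−5 = 0 plus torsion [2] → Ȟ^1 ≅ Z/2
degree 2: 0−0−0 = 0 → Ȟ^2 ≅ 0


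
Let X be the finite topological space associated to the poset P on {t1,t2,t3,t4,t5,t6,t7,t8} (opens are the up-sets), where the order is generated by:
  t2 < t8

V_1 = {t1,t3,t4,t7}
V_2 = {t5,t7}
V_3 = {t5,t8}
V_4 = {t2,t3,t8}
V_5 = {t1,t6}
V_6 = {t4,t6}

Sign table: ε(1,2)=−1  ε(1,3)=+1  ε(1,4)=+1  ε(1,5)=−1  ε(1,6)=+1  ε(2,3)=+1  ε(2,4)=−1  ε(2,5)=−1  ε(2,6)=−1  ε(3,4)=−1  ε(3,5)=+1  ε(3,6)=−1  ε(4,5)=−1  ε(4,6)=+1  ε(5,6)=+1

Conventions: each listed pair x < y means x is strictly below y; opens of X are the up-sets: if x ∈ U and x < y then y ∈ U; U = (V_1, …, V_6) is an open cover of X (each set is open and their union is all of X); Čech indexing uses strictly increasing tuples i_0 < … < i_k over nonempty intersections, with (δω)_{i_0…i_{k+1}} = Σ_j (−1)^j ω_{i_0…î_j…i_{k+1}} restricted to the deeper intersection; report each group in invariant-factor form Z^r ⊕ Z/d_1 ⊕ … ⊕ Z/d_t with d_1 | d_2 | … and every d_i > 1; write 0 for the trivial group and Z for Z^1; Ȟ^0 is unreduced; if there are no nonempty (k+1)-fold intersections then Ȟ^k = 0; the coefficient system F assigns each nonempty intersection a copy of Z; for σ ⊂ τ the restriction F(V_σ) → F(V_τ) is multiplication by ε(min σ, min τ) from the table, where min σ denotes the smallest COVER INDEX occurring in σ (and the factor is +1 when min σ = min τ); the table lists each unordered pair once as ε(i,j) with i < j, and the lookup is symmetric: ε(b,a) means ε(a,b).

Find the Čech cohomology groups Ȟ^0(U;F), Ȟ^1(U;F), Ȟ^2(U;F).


Ȟ^0 ≅ 0, Ȟ^1 ≅ Z ⊕ Z/2 and Ȟ^2 ≅ 0

intersection data:
  V12={t7} V14={t3} V15={t1} V16={t4} V23={t5} V34={t8} V56={t6}
C dims 6,7; δ0: rk 6, SNF 1^5·2
Ȟ^0 = (6 − 6) − 0 = 0, so Ȟ^0 ≅ 0
Ȟ^1 = (7 − 0) − 6 = 1 plus torsion [2], so Ȟ^1 ≅ Z ⊕ Z/2
Ȟ^2 = (0 − 0) − 0 = 0, so Ȟ^2 ≅ 0


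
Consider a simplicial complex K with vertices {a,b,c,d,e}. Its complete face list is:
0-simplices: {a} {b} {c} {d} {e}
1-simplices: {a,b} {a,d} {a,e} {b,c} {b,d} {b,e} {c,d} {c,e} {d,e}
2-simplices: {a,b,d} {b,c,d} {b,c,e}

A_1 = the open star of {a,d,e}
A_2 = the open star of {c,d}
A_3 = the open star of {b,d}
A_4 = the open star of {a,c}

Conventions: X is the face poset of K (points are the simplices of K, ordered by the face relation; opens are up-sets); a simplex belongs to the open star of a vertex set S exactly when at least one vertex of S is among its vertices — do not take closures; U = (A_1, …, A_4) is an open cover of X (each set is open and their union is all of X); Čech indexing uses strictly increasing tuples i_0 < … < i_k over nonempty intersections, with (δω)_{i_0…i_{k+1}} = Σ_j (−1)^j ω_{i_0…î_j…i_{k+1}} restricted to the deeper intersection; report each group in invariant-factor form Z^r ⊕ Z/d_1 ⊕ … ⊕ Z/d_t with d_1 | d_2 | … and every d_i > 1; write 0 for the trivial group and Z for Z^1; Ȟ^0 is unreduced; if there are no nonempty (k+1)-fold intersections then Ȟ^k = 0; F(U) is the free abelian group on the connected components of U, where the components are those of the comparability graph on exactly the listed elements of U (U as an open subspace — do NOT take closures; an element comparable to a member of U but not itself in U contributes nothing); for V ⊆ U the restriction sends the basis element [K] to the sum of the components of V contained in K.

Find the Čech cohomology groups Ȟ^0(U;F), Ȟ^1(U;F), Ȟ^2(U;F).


Ȟ^0 ≅ Z, Ȟ^1 ≅ Z, Ȟ^2 ≅ 0

cover nerve:
  A1={{a},{d},{e},{a,b},{a,d},{a,e},{b,d},{b,e},{c,d},{c,e},{d,e},{a,b,d},{b,c,d},{b,c,e}} A2={{c},{d},{a,d},{b,c},{b,d},{c,d},{c,e},{d,e},{a,b,d},{b,c,d},{b,c,e}} A3={{b},{d},{a,b},{a,d},{b,c},{b,d},{b,e},{c,d},{d,e},{a,b,d},{b,c,d},{b,c,e}} A4={{a},{c},{a,b},{a,d},{a,e},{b,c},{c,d},{c,e},{a,b,d},{b,c,d},{b,c,e}}
  A12={{d},{a,d},{b,d},{c,d},{c,e},{d,e},{a,b,d},{b,c,d},{b,c,e}} A13={{d},{a,b},{a,d},{b,d},{b,e},{c,d},{d,e},{a,b,d},{b,c,d},{b,c,e}} A14={{a},{a,b},{a,d},{a,e},{c,d},{c,e},{a,b,d},{b,c,d},{b,c,e}} A23={{d},{a,d},{b,c},{b,d},{c,d},{d,e},{a,b,d},{b,c,d},{b,c,e}} A24={{c},{a,d},{b,c},{c,d},{c,e},{a,b,d},{b,c,d},{b,c,e}} A34={{a,b},{a,d},{b,c},{c,d},{a,b,d},{b,c,d},{b,c,e}}
  A123={{d},{a,d},{b,d},{c,d},{d,e},{a,b,d},{b,c,d},{b,c,e}} A124={{a,d},{c,d},{c,e},{a,b,d},{b,c,d},{b,c,e}} A134={{a,b},{a,d},{c,d},{a,b,d},{b,c,d},{b,c,e}} A234={{a,d},{b,c},{c,d},{a,b,d},{b,c,d},{b,c,e}}
  A1234={{a,d},{c,d},{a,b,d},{b,c,d},{b,c,e}}
components per intersection:
  A1: {{a},{d},{e},{a,b},{a,d},{a,e},{b,d},{b,e},{c,d},{c,e},{d,e},{a,b,d},{b,c,d},{b,c,e}}
  A2: {{c},{d},{a,d},{b,c},{b,d},{c,d},{c,e},{d,e},{a,b,d},{b,c,d},{b,c,e}}
  A3: {{b},{d},{a,b},{a,d},{b,c},{b,d},{b,e},{c,d},{d,e},{a,b,d},{b,c,d},{b,c,e}}
  A4: {{a},{a,b},{a,d},{a,e},{a,b,d}} {{c},{b,c},{c,d},{c,e},{b,c,d},{b,c,e}}
  A12: {{d},{a,d},{b,d},{c,d},{d,e},{a,b,d},{b,c,d}} {{c,e},{b,c,e}}
  A13: {{d},{a,b},{a,d},{b,d},{c,d},{d,e},{a,b,d},{b,c,d}} {{b,e},{b,c,e}}
  A14: {{a},{a,b},{a,d},{a,e},{a,b,d}} {{c,d},{b,c,d}} {{c,e},{b,c,e}}
  A23: {{d},{a,d},{b,c},{b,d},{c,d},{d,e},{a,b,d},{b,c,d},{b,c,e}}
  A24: {{c},{b,c},{c,d},{c,e},{b,c,d},{b,c,e}} {{a,d},{a,b,d}}
  A34: {{a,b},{a,d},{a,b,d}} {{b,c},{c,d},{b,c,d},{b,c,e}}
  A123: {{d},{a,d},{b,d},{c,d},{d,e},{a,b,d},{b,c,d}} {{b,c,e}}
  A124: {{a,d},{a,b,d}} {{c,d},{b,c,d}} {{c,e},{b,c,e}}
  A134: {{a,b},{a,d},{a,b,d}} {{c,d},{b,c,d}} {{b,c,e}}
  A234: {{a,d},{a,b,d}} {{b,c},{c,d},{b,c,d},{b,c,e}}
  A1234: {{a,d},{a,b,d}} {{c,d},{b,c,d}} {{b,c,e}}
C dims 5,12,10,3; δ0: rk 4, SNF 1^4; δ1: rk 7, SNF 1^7; δ2: rk 3, SNF 1^3
Ȟ^0: (5−4)−0=1 ⇒ Z
Ȟ^1: (12−7)−4=1 ⇒ Z
Ȟ^2: (10−3)−7=0 ⇒ 0


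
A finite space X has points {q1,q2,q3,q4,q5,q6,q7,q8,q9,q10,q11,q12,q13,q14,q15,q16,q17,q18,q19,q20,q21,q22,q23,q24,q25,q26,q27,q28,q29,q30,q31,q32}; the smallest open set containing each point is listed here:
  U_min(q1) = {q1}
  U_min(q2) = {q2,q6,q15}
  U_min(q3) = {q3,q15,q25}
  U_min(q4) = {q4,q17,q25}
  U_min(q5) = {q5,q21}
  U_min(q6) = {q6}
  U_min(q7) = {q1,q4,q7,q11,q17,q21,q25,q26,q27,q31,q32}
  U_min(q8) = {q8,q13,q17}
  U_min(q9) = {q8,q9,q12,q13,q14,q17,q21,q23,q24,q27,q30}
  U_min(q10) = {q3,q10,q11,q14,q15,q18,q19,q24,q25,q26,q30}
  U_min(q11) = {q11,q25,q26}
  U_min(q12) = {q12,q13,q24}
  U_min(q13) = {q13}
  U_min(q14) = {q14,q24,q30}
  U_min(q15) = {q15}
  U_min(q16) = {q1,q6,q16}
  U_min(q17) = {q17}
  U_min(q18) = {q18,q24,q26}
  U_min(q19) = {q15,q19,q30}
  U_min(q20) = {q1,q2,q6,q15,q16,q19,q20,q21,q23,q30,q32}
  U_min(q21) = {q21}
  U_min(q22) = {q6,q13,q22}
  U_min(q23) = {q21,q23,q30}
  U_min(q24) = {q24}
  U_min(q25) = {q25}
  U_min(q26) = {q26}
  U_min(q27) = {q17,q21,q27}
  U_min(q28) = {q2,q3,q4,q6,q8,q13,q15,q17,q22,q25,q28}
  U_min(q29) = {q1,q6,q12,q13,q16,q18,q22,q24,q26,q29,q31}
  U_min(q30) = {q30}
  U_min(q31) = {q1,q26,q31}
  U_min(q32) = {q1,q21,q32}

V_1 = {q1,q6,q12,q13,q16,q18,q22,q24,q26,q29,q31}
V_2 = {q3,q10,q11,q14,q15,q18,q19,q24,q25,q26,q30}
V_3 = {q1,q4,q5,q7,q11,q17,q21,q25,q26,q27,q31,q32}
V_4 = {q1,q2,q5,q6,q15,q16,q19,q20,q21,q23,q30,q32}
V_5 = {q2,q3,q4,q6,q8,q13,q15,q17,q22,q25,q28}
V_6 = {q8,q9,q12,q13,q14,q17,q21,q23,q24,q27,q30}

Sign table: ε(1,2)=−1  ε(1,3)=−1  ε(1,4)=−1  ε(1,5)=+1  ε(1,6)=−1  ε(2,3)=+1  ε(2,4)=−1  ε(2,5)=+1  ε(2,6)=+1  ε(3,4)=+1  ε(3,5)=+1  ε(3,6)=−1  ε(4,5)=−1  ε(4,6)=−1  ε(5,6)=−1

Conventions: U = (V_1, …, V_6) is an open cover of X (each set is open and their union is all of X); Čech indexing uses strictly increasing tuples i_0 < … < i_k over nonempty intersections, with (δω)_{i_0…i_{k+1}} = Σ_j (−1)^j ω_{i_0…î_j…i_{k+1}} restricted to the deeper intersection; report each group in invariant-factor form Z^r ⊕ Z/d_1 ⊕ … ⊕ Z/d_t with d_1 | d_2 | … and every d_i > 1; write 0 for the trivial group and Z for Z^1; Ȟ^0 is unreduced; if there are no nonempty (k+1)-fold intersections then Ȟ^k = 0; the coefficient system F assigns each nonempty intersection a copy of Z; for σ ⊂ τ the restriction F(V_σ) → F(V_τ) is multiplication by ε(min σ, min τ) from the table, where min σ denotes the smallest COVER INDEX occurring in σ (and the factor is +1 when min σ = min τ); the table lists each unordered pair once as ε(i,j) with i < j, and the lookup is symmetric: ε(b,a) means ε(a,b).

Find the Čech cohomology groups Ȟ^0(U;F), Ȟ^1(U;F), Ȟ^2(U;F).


nonempty overlaps:
  V12={q18,q24,q26} V13={q1,q26,q31} V14={q1,q6,q16} V15={q6,q13,q22} V16={q12,q13,q24} V23={q11,q25,q26} V24={q15,q19,q30} V25={q3,q15,q25} V26={q14,q24,q30} V34={q1,q5,q21,q32} V35={q4,q17,q25} V36={q17,q21,q27} V45={q2,q6,q15} V46={q21,q23,q30} V56={q8,q13,q17}
  V123={q26} V126={q24} V134={q1} V145={q6} V156={q13} V235={q25} V245={q15} V246={q30} V346={q21} V356={q17}
C dims 6,15,10; δ0: rk 6, SNF 1^5·2; δ1: rk 9, SNF 1^9
degree 0: 6−6−0 = 0 → Ȟ^0 ≅ 0
degree 1: 15−9−6 = 0 plus torsion [2] → Ȟ^1 ≅ Z/2
degree 2: 10−0−9 = 1 → Ȟ^2 ≅ Z

Ȟ^0 = 0, Ȟ^1 = Z/2, Ȟ^2 = Z


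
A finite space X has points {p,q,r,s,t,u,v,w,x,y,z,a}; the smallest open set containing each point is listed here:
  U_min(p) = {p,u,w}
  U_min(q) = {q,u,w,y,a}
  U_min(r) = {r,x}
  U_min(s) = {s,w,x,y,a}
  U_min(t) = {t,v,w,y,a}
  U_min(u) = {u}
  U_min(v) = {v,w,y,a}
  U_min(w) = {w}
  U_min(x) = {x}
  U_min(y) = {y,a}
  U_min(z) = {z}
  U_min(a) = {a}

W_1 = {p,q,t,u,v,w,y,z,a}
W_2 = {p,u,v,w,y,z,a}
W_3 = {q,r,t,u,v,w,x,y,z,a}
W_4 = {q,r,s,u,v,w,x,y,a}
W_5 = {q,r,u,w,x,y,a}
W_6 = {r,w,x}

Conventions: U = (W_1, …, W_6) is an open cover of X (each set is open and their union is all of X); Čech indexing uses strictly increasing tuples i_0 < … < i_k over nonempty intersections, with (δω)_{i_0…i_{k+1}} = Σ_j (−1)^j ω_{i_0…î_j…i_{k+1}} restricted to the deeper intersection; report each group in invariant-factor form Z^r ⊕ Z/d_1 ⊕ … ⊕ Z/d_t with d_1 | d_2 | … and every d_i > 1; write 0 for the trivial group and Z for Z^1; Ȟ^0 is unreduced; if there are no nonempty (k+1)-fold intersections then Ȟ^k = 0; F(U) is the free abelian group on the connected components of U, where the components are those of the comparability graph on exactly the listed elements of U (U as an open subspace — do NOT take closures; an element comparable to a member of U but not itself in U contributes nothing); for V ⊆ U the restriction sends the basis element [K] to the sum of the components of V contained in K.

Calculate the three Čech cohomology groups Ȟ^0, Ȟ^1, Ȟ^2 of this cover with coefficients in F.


Ȟ^0 = Z^2, Ȟ^1 = 0, Ȟ^2 = 0

intersection data:
  W12={p,u,v,w,y,z,a} W13={q,t,u,v,w,y,z,a} W14={q,u,v,w,y,a} W15={q,u,w,y,a} W16={w} W23={u,v,w,y,z,a} W24={u,v,w,y,a} W25={u,w,y,a} W26={w} W34={q,r,u,v,w,x,y,a} W35={q,r,u,w,x,y,a} W36={r,w,x} W45={q,r,u,w,x,y,a} W46={r,w,x} W56={r,w,x}
  W123={u,v,w,y,z,a} W124={u,v,w,y,a} W125={u,w,y,a} W126={w} W134={q,u,v,w,y,a} W135={q,u,w,y,a} W136={w} W145={q,u,w,y,a} W146={w} W156={w} W234={u,v,w,y,a} W235={u,w,y,a} W236={w} W245={u,w,y,a} W246={w} W256={w} W345={q,r,u,w,x,y,a} W346={r,w,x} W356={r,w,x} W456={r,w,x}
  W1234={u,v,w,y,a} W1235={u,w,y,a} W1236={w} W1245={u,w,y,a} W1246={w} W1256={w} W1345={q,u,w,y,a} W1346={w} W1356={w} W1456={w} W2345={u,w,y,a} W2346={w} W2356={w} W2456={w} W3456={r,w,x}
  W12345={u,w,y,a} W12346={w} W12356={w} W12456={w} W13456={w} W23456={w}
  W123456={w}
components per intersection:
  W1: {p,q,t,u,v,w,y,a} {z}
  W2: {p,u,v,w,y,a} {z}
  W3: {q,t,u,v,w,y,a} {r,x} {z}
  W4: {q,r,s,u,v,w,x,y,a}
  W5: {q,u,w,y,a} {r,x}
  W6: {r,x} {w}
  W12: {p,u,v,w,y,a} {z}
  W13: {q,t,u,v,w,y,a} {z}
  W14: {q,u,v,w,y,a}
  W15: {q,u,w,y,a}
  W16: {w}
  W23: {u} {v,w,y,a} {z}
  W24: {u} {v,w,y,a}
  W25: {u} {w} {y,a}
  W26: {w}
  W34: {q,u,v,w,y,a} {r,x}
  W35: {q,u,w,y,a} {r,x}
  W36: {r,x} {w}
  W45: {q,u,w,y,a} {r,x}
  W46: {r,x} {w}
  W56: {r,x} {w}
  W123: {u} {v,w,y,a} {z}
  W124: {u} {v,w,y,a}
  W125: {u} {w} {y,a}
  W126: {w}
  W134: {q,u,v,w,y,a}
  W135: {q,u,w,y,a}
  W136: {w}
  W145: {q,u,w,y,a}
  W146: {w}
  W156: {w}
  W234: {u} {v,w,y,a}
  W235: {u} {w} {y,a}
  W236: {w}
  W245: {u} {w} {y,a}
  W246: {w}
  W256: {w}
  W345: {q,u,w,y,a} {r,x}
  W346: {r,x} {w}
  W356: {r,x} {w}
  W456: {r,x} {w}
  W1234: {u} {v,w,y,a}
  W1235: {u} {w} {y,a}
  W1236: {w}
  W1245: {u} {w} {y,a}
  W1246: {w}
  W1256: {w}
  W1345: {q,u,w,y,a}
  W1346: {w}
  W1356: {w}
  W1456: {w}
  W2345: {u} {w} {y,a}
  W2346: {w}
  W2356: {w}
  W2456: {w}
  W3456: {r,x} {w}
  W12345: {u} {w} {y,a}
  W12346: {w}
  W12356: {w}
  W12456: {w}
  W13456: {w}
  W23456: {w}
  W123456: {w}
C dims 12,28,34,23; δ0: rk 10, SNF 1^10; δ1: rk 18, SNF 1^18; δ2: rk 16, SNF 1^16
Ȟ^0 = (12 − 10) − 0 = 2, so Ȟ^0 ≅ Z^2
Ȟ^1 = (28 − 18) − 10 = 0, so Ȟ^1 ≅ 0
Ȟ^2 = (34 − 16) − 18 = 0, so Ȟ^2 ≅ 0


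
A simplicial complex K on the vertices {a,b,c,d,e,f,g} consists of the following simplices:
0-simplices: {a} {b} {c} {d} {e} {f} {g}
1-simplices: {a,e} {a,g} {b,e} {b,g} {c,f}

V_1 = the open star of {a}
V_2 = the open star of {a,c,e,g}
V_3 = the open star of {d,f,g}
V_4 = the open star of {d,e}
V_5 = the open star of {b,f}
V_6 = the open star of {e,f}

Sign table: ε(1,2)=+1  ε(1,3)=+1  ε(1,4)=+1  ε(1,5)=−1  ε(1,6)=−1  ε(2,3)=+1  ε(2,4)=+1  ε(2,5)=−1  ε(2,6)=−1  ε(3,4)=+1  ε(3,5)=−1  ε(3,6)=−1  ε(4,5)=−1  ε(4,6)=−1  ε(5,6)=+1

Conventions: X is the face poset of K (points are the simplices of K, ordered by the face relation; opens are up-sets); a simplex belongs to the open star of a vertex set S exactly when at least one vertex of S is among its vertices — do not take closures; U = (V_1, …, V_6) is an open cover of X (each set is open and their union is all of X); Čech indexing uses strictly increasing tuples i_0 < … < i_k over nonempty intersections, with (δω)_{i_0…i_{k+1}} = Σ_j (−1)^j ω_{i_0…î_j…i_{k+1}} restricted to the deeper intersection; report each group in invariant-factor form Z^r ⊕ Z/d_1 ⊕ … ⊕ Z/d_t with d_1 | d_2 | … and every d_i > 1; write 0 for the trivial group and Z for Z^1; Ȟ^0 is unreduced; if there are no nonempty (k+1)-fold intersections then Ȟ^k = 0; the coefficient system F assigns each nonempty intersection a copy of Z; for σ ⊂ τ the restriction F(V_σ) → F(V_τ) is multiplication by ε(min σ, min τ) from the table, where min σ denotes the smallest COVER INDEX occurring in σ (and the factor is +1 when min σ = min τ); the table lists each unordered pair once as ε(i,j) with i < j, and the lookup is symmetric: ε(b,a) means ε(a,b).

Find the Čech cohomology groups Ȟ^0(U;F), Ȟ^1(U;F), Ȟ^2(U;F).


nonempty overlaps:
  V1={{a},{a,e},{a,g}} V2={{a},{c},{e},{g},{a,e},{a,g},{b,e},{b,g},{c,f}} V3={{d},{f},{g},{a,g},{b,g},{c,f}} V4={{d},{e},{a,e},{b,e}} V5={{b},{f},{b,e},{b,g},{c,f}} V6={{e},{f},{a,e},{b,e},{c,f}}
  V12={{a},{a,e},{a,g}} V13={{a,g}} V14={{a,e}} V16={{a,e}} V23={{g},{a,g},{b,g},{c,f}} V24={{e},{a,e},{b,e}} V25={{b,e},{b,g},{c,f}} V26={{e},{a,e},{b,e},{c,f}} V34={{d}} V35={{f},{b,g},{c,f}} V36={{f},{c,f}} V45={{b,e}} V46={{e},{a,e},{b,e}} V56={{f},{b,e},{c,f}}
  V123={{a,g}} V124={{a,e}} V126={{a,e}} V146={{a,e}} V235={{b,g},{c,f}} V236={{c,f}} V245={{b,e}} V246={{e},{a,e},{b,e}} V256={{b,e},{c,f}} V356={{f},{c,f}} V456={{b,e}}
  V1246={{a,e}} V2356={{c,f}} V2456={{b,e}}
C dims 6,14,11,3; δ0: rk 5, SNF 1^5; δ1: rk 8, SNF 1^8; δ2: rk 3, SNF 1^3
degree 0: 6−5−0 = 1 → Ȟ^0 ≅ Z
degree 1: 14−8−5 = 1 → Ȟ^1 ≅ Z
degree 2: 11−3−8 = 0 → Ȟ^2 ≅ 0

Ȟ^0 = Z, Ȟ^1 = Z, Ȟ^2 = 0


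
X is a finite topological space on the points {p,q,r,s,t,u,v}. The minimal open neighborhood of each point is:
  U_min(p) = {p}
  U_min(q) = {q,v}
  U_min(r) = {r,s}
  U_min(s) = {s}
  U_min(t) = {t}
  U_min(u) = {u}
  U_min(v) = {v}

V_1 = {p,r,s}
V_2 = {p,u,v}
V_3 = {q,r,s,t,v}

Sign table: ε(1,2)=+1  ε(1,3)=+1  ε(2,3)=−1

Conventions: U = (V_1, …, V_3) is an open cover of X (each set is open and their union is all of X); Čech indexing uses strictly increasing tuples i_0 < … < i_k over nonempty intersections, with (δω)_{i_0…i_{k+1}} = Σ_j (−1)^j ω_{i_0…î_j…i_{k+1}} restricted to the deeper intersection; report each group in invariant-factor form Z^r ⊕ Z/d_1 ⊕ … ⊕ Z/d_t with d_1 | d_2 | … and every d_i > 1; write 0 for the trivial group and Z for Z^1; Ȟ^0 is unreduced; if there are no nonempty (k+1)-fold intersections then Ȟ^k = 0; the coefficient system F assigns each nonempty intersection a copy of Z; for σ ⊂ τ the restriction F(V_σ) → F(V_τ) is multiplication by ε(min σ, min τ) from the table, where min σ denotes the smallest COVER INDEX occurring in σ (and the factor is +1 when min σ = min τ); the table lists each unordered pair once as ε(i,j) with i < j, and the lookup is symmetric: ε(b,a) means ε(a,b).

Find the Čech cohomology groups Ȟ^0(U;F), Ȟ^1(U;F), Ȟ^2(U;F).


Ȟ^0 ≅ 0,  Ȟ^1 ≅ Z/2,  Ȟ^2 ≅ 0

intersection data:
  V12={p} V13={r,s} V23={v}
C dims 3,3; δ0: rk 3, SNF 1^2·2
Ȟ^0 = (3 − 3) − 0 = 0, so Ȟ^0 ≅ 0
Ȟ^1 = (3 − 0) − 3 = 0 plus torsion [2], so Ȟ^1 ≅ Z/2
Ȟ^2 = (0 − 0) − 0 = 0, so Ȟ^2 ≅ 0
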